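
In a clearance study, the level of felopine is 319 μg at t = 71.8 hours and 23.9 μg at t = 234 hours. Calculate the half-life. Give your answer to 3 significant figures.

43.4 hours

Over Δt = 234 − 71.8 = 162.2 hours, the level fell by a factor of 319/23.9 ≈ 13.347.
n = log₂(13.347) ≈ 3.7385 half-lives, so t½ = 162.2/3.7385 ≈ 43.387 hours.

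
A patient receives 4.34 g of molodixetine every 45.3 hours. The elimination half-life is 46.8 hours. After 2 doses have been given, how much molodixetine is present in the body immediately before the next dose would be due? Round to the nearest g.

The 2 doses were given 90.6, 45.3 hours ago.
Total = 4.34·(1/2)^(90.6/46.8) + 4.34·(1/2)^(45.3/46.8)
      = 1.1343 + 2.2187 ≈ 3.353 g.

3 g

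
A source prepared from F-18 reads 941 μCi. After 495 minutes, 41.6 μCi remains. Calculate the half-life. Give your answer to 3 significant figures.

A/A₀ = 41.6/941 ≈ 0.044208.
n = log₂(22.62) ≈ 4.4995 half-lives elapsed in 495 minutes.
t½ = 495/4.4995 ≈ 110.01 minutes.

110 minutes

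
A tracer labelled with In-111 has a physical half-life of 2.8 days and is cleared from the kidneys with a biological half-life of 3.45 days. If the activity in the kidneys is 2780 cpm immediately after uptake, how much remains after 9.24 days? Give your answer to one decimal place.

1/t_eff = 1/t_phys + 1/t_biol = 1/2.8 + 1/3.45 = 0.647 per day.
t_eff = 2.8 × 3.45 / (2.8 + 3.45) ≈ 1.5456 days.
Remaining = 2780 × (1/2)^(9.24/1.5456) = 2780 × (1/2)^5.9783 ≈ 44.097 cpm.

44.1 cpm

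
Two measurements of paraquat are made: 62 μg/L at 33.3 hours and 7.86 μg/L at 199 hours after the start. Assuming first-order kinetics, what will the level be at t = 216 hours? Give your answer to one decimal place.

6.4 μg/L

Over Δt = 199 − 33.3 = 165.7 hours, the level fell by a factor of 62/7.86 ≈ 7.888.
n = log₂(7.888) ≈ 2.9797 half-lives, so t½ = 165.7/2.9797 ≈ 55.61 hours.
From t = 199 to t = 216: 7.86 × (1/2)^((216−199)/55.61) ≈ 6.3591 μg/L.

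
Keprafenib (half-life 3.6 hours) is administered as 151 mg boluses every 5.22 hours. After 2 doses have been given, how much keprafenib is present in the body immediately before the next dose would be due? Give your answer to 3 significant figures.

The 2 doses were given 10.44, 5.22 hours ago.
Total = 151·(1/2)^(10.44/3.6) + 151·(1/2)^(5.22/3.6)
      = 20.23 + 55.269 ≈ 75.499 mg.

75.5 mg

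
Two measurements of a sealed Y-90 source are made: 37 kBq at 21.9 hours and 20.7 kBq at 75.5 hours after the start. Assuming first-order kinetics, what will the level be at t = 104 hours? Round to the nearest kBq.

Over Δt = 75.5 − 21.9 = 53.6 hours, the level fell by a factor of 37/20.7 ≈ 1.7874.
n = log₂(1.7874) ≈ 0.83789 half-lives, so t½ = 53.6/0.83789 ≈ 63.97 hours.
From t = 75.5 to t = 104: 20.7 × (1/2)^((104−75.5)/63.97) ≈ 15.2 kBq.

15 kBq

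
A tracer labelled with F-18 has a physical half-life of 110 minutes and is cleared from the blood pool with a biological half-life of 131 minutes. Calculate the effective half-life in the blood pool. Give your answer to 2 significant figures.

1/t_eff = 1/t_phys + 1/t_biol = 1/110 + 1/131 = 0.016724 per minute.
t_eff = 110 × 131 / (110 + 131) ≈ 59.793 minutes.

60 minutes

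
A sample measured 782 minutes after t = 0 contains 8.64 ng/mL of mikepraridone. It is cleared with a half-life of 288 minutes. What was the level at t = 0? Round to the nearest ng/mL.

Number of half-lives elapsed: n = 782/288 ≈ 2.7153.
A₀ = A × 2^n = 8.64 × 2^2.7153 = 8.64 × 6.5672 ≈ 56.741 ng/mL.

57 ng/mL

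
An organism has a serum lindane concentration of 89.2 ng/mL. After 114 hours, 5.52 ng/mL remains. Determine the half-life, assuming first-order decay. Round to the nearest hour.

28 hours

A/A₀ = 5.52/89.2 ≈ 0.061883.
n = log₂(16.159) ≈ 4.0143 half-lives elapsed in 114 hours.
t½ = 114/4.0143 ≈ 28.398 hours.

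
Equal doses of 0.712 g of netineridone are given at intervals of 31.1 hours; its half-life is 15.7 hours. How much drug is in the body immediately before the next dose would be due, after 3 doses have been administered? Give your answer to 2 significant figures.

The 3 doses were given 93.3, 62.2, 31.1 hours ago.
Total = 0.712·(1/2)^(93.3/15.7) + 0.712·(1/2)^(62.2/15.7) + 0.712·(1/2)^(31.1/15.7)
      = 0.011576 + 0.045695 + 0.18037 ≈ 0.23764 g.

0.24 g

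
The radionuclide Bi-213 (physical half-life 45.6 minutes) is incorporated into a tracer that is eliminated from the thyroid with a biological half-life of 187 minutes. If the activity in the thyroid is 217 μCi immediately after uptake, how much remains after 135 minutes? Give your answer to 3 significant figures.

1/t_eff = 1/t_phys + 1/t_biol = 1/45.6 + 1/187 = 0.027277 per minute.
t_eff = 45.6 × 187 / (45.6 + 187) ≈ 36.66 minutes.
Remaining = 217 × (1/2)^(135/36.66) = 217 × (1/2)^3.6825 ≈ 16.902 μCi.

16.9 μCi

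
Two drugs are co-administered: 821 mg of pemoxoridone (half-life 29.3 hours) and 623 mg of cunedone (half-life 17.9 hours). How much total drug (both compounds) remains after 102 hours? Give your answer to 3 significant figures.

85.5 mg

pemoxoridone: 821 × (1/2)^(102/29.3) = 821 × (1/2)^3.4812 ≈ 73.517 mg.
cunedone: 623 × (1/2)^(102/17.9) = 623 × (1/2)^5.6983 ≈ 11.998 mg.
Total = 73.517 + 11.998 ≈ 85.516 mg.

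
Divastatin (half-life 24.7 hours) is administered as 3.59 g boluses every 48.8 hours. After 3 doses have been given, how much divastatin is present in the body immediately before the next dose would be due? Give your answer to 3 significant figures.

1.20 g

The 3 doses were given 146.4, 97.6, 48.8 hours ago.
Total = 3.59·(1/2)^(146.4/24.7) + 3.59·(1/2)^(97.6/24.7) + 3.59·(1/2)^(48.8/24.7)
      = 0.059 + 0.23206 + 0.91274 ≈ 1.2038 g.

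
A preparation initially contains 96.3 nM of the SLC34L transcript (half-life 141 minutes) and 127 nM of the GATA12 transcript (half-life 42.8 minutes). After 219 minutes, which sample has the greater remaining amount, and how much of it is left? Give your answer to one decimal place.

SLC34L transcript: 96.3 × (1/2)^1.5532 ≈ 32.815 nM.
GATA12 transcript: 127 × (1/2)^5.1168 ≈ 3.66 nM.
SLC34L transcript has more remaining, at ≈ 32.815 nM.

SLC34L transcript, 32.8 nM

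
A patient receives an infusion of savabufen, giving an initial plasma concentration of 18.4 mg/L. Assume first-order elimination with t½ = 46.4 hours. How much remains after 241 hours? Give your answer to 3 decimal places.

Number of half-lives: n = 241/46.4 ≈ 5.194.
Remaining = 18.4 × (1/2)^5.194 = 18.4 × 0.027319 ≈ 0.50266 mg/L.

0.503 mg/L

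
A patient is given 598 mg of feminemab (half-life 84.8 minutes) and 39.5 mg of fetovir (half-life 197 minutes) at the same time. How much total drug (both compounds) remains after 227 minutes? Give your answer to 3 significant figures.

111 mg

feminemab: 598 × (1/2)^(227/84.8) = 598 × (1/2)^2.6769 ≈ 93.514 mg.
fetovir: 39.5 × (1/2)^(227/197) = 39.5 × (1/2)^1.1523 ≈ 17.772 mg.
Total = 93.514 + 17.772 ≈ 111.29 mg.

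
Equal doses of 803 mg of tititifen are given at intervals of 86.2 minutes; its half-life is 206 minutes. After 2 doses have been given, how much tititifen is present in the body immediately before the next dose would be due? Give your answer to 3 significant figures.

The 2 doses were given 172.4, 86.2 minutes ago.
Total = 803·(1/2)^(172.4/206) + 803·(1/2)^(86.2/206)
      = 449.56 + 600.83 ≈ 1050.4 mg.

1050 mg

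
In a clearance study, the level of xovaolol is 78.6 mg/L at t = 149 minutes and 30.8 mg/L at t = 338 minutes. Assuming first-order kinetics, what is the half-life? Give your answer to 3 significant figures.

140 minutes

Over Δt = 338 − 149 = 189 minutes, the level fell by a factor of 78.6/30.8 ≈ 2.5519.
n = log₂(2.5519) ≈ 1.3516 half-lives, so t½ = 189/1.3516 ≈ 139.83 minutes.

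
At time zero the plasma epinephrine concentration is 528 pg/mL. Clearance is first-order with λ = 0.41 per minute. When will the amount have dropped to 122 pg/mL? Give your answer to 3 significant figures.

3.57 minutes

t½ = ln 2 / λ = 0.69315 / 0.41 ≈ 1.6906 minutes.
Fraction remaining = 122/528 ≈ 0.23106.
n = log₂(528/122) = ln(4.3279)/ln 2 ≈ 2.1137 half-lives.
t = n × t½ = 2.1137 × 1.6906 ≈ 3.5734 minutes.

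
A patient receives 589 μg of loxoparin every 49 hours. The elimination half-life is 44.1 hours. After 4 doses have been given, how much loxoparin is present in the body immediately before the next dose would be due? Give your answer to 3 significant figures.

The 4 doses were given 196, 147, 98, 49 hours ago.
Total = 589·(1/2)^(196/44.1) + 589·(1/2)^(147/44.1) + 589·(1/2)^(98/44.1) + 589·(1/2)^(49/44.1)
      = 27.052 + 58.436 + 126.23 + 272.67 ≈ 484.39 μg.

484 μg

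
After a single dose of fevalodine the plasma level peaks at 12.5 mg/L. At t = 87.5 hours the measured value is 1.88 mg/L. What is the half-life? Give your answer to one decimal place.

32.0 hours

A/A₀ = 1.88/12.5 ≈ 0.1504.
n = log₂(6.6489) ≈ 2.7331 half-lives elapsed in 87.5 hours.
t½ = 87.5/2.7331 ≈ 32.015 hours.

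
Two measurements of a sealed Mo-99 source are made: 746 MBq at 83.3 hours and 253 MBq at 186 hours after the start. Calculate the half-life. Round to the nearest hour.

Over Δt = 186 − 83.3 = 102.7 hours, the level fell by a factor of 746/253 ≈ 2.9486.
n = log₂(2.9486) ≈ 1.56 half-lives, so t½ = 102.7/1.56 ≈ 65.832 hours.

66 hours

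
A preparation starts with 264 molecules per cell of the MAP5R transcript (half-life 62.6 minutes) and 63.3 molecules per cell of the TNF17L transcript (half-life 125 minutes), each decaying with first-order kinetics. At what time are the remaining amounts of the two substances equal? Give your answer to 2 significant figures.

Set 264·(1/2)^(t/62.6) = 63.3·(1/2)^(t/125).
Taking log₂: log₂(264/63.3) = t·(1/62.6 − 1/125).
log₂(4.1706) = 2.0603; 1/62.6 − 1/125 = 0.0079744.
t = 2.0603 / 0.0079744 ≈ 258.36 minutes.

260 minutes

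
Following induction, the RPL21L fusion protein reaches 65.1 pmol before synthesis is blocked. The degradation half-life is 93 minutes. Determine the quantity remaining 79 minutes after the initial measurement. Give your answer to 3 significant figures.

Number of half-lives: n = 79/93 ≈ 0.84946.
Remaining = 65.1 × (1/2)^0.84946 = 65.1 × 0.55499 ≈ 36.13 pmol.

36.1 pmol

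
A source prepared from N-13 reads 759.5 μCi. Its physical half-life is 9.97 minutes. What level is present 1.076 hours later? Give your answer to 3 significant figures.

8.54 μCi

Convert the elapsed time: 1.076 hours = 64.56 minutes.
Number of half-lives: n = 64.56/9.97 ≈ 6.4754.
Remaining = 759.5 × (1/2)^6.4754 = 759.5 × 0.011238 ≈ 8.5355 μCi.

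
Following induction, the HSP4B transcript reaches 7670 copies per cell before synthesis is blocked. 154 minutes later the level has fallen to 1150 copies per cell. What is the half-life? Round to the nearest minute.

56 minutes

A/A₀ = 1150/7670 ≈ 0.14993.
n = log₂(6.6696) ≈ 2.7376 half-lives elapsed in 154 minutes.
t½ = 154/2.7376 ≈ 56.254 minutes.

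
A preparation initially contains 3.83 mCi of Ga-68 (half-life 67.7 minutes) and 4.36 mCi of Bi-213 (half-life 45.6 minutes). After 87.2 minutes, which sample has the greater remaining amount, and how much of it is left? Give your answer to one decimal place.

Ga-68, 1.6 mCi

Ga-68: 3.83 × (1/2)^1.288 ≈ 1.5684 mCi.
Bi-213: 4.36 × (1/2)^1.9123 ≈ 1.1583 mCi.
Ga-68 has more remaining, at ≈ 1.5684 mCi.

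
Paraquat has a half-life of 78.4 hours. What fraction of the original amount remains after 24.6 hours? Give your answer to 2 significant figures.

n = 24.6/78.4 ≈ 0.31378 half-lives.
Fraction remaining = (1/2)^0.31378 ≈ 0.80453.

0.80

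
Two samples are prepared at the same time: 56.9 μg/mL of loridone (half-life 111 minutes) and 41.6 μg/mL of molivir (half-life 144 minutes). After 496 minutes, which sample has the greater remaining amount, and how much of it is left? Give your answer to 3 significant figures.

molivir, 3.82 μg/mL

loridone: 56.9 × (1/2)^4.4685 ≈ 2.5702 μg/mL.
molivir: 41.6 × (1/2)^3.4444 ≈ 3.8213 μg/mL.
Molivir has more remaining, at ≈ 3.8213 μg/mL.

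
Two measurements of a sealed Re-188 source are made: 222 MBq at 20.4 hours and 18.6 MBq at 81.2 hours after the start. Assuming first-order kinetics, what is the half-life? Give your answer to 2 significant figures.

17 hours

Over Δt = 81.2 − 20.4 = 60.8 hours, the level fell by a factor of 222/18.6 ≈ 11.935.
n = log₂(11.935) ≈ 3.5772 half-lives, so t½ = 60.8/3.5772 ≈ 16.997 hours.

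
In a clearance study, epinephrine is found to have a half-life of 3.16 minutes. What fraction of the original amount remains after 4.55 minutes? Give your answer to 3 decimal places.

0.369

n = 4.55/3.16 ≈ 1.4399 half-lives.
Fraction remaining = (1/2)^1.4399 ≈ 0.3686.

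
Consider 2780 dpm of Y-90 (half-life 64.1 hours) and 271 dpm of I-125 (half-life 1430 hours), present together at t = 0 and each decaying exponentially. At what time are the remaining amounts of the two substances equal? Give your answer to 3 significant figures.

225 hours

Set 2780·(1/2)^(t/64.1) = 271·(1/2)^(t/1430).
Taking log₂: log₂(2780/271) = t·(1/64.1 − 1/1430).
log₂(10.258) = 3.3587; 1/64.1 − 1/1430 = 0.014901.
t = 3.3587 / 0.014901 ≈ 225.4 hours.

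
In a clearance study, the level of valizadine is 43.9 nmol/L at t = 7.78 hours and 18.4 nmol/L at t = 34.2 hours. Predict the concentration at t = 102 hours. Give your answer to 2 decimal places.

1.98 nmol/L

Over Δt = 34.2 − 7.78 = 26.42 hours, the level fell by a factor of 43.9/18.4 ≈ 2.3859.
n = log₂(2.3859) ≈ 1.2545 half-lives, so t½ = 26.42/1.2545 ≈ 21.06 hours.
From t = 34.2 to t = 102: 18.4 × (1/2)^((102−34.2)/21.06) ≈ 1.9755 nmol/L.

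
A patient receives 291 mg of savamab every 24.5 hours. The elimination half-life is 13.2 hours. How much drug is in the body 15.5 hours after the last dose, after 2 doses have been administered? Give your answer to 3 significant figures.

The 2 doses were given 40, 15.5 hours ago.
Total = 291·(1/2)^(40/13.2) + 291·(1/2)^(15.5/13.2)
      = 35.619 + 128.95 ≈ 164.57 mg.

165 mg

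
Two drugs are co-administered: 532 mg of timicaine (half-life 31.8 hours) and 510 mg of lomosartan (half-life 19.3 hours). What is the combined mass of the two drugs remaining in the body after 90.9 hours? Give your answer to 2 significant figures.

93 mg

timicaine: 532 × (1/2)^(90.9/31.8) = 532 × (1/2)^2.8585 ≈ 73.353 mg.
lomosartan: 510 × (1/2)^(90.9/19.3) = 510 × (1/2)^4.7098 ≈ 19.488 mg.
Total = 73.353 + 19.488 ≈ 92.841 mg.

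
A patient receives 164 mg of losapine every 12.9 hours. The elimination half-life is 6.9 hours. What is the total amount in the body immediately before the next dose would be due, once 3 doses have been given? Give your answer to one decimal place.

The 3 doses were given 38.7, 25.8, 12.9 hours ago.
Total = 164·(1/2)^(38.7/6.9) + 164·(1/2)^(25.8/6.9) + 164·(1/2)^(12.9/6.9)
      = 3.3609 + 12.282 + 44.88 ≈ 60.522 mg.

60.5 mg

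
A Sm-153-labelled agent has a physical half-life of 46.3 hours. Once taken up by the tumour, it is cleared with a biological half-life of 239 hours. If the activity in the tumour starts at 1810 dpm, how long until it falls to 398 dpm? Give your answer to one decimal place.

84.8 hours

1/t_eff = 1/t_phys + 1/t_biol = 1/46.3 + 1/239 = 0.025782 per hour.
t_eff = 46.3 × 239 / (46.3 + 239) ≈ 38.786 hours.
n = log₂(1810/398) ≈ 2.1851; t = 2.1851 × 38.786 ≈ 84.754 hours.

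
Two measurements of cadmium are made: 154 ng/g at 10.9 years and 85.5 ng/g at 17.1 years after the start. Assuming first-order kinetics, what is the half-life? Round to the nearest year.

Over Δt = 17.1 − 10.9 = 6.2 years, the level fell by a factor of 154/85.5 ≈ 1.8012.
n = log₂(1.8012) ≈ 0.84893 half-lives, so t½ = 6.2/0.84893 ≈ 7.3033 years.

7 years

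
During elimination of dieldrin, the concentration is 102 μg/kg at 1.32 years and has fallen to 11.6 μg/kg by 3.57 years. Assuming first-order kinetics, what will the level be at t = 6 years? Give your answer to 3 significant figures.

Over Δt = 3.57 − 1.32 = 2.25 years, the level fell by a factor of 102/11.6 ≈ 8.7931.
n = log₂(8.7931) ≈ 3.1364 half-lives, so t½ = 2.25/3.1364 ≈ 0.71739 years.
From t = 3.57 to t = 6: 11.6 × (1/2)^((6−3.57)/0.71739) ≈ 1.1086 μg/kg.

1.11 μg/kg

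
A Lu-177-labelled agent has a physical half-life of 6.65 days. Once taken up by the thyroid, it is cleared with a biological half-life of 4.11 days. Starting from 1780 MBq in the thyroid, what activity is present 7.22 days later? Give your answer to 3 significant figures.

1/t_eff = 1/t_phys + 1/t_biol = 1/6.65 + 1/4.11 = 0.39368 per day.
t_eff = 6.65 × 4.11 / (6.65 + 4.11) ≈ 2.5401 days.
Remaining = 1780 × (1/2)^(7.22/2.5401) = 1780 × (1/2)^2.8424 ≈ 248.18 MBq.

248 MBq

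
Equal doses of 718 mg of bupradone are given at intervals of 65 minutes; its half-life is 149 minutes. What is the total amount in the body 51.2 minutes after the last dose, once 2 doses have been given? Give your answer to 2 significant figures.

The 2 doses were given 116.2, 51.2 minutes ago.
Total = 718·(1/2)^(116.2/149) + 718·(1/2)^(51.2/149)
      = 418.18 + 565.83 ≈ 984 mg.

980 mg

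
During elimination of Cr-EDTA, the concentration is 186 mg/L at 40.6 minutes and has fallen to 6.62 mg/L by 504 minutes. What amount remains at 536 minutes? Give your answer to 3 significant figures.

Over Δt = 504 − 40.6 = 463.4 minutes, the level fell by a factor of 186/6.62 ≈ 28.097.
n = log₂(28.097) ≈ 4.8123 half-lives, so t½ = 463.4/4.8123 ≈ 96.294 minutes.
From t = 504 to t = 536: 6.62 × (1/2)^((536−504)/96.294) ≈ 5.258 mg/L.

5.26 mg/L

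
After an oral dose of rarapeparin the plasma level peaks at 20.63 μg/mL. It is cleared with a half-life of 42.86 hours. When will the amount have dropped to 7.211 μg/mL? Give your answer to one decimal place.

65.0 hours

Fraction remaining = 7.211/20.63 ≈ 0.34954.
n = log₂(20.63/7.211) = ln(2.8609)/ln 2 ≈ 1.5165 half-lives.
t = n × t½ = 1.5165 × 42.86 ≈ 64.996 hours.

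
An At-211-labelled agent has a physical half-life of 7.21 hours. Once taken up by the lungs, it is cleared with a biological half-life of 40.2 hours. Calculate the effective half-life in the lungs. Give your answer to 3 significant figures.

1/t_eff = 1/t_phys + 1/t_biol = 1/7.21 + 1/40.2 = 0.16357 per hour.
t_eff = 7.21 × 40.2 / (7.21 + 40.2) ≈ 6.1135 hours.

6.11 hours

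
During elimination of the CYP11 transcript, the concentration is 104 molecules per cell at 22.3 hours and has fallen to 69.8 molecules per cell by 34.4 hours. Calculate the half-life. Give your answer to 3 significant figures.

21.0 hours

Over Δt = 34.4 − 22.3 = 12.1 hours, the level fell by a factor of 104/69.8 ≈ 1.49.
n = log₂(1.49) ≈ 0.57528 half-lives, so t½ = 12.1/0.57528 ≈ 21.033 hours.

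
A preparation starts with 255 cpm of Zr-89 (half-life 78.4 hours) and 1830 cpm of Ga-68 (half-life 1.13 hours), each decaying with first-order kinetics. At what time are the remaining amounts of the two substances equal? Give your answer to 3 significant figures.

Set 255·(1/2)^(t/78.4) = 1830·(1/2)^(t/1.13).
Taking log₂: log₂(255/1830) = t·(1/78.4 − 1/1.13).
log₂(0.13934) = -2.8433; 1/78.4 − 1/1.13 = -0.8722.
t = -2.8433 / -0.8722 ≈ 3.2599 hours.

3.26 hours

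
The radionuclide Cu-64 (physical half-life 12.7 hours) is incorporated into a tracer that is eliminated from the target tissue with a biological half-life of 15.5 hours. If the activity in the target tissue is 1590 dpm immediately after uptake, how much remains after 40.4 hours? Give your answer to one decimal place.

1/t_eff = 1/t_phys + 1/t_biol = 1/12.7 + 1/15.5 = 0.14326 per hour.
t_eff = 12.7 × 15.5 / (12.7 + 15.5) ≈ 6.9805 hours.
Remaining = 1590 × (1/2)^(40.4/6.9805) = 1590 × (1/2)^5.7876 ≈ 28.785 dpm.

28.8 dpm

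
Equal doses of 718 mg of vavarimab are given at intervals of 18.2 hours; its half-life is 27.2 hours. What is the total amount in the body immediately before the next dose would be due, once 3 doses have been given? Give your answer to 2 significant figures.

910 mg

The 3 doses were given 54.6, 36.4, 18.2 hours ago.
Total = 718·(1/2)^(54.6/27.2) + 718·(1/2)^(36.4/27.2) + 718·(1/2)^(18.2/27.2)
      = 178.59 + 283.97 + 451.54 ≈ 914.1 mg.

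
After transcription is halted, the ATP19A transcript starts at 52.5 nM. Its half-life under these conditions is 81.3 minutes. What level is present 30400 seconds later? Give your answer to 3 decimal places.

0.698 nM

Convert the elapsed time: 30400 seconds = 506.667 minutes.
Number of half-lives: n = 506.667/81.3 ≈ 6.2321.
Remaining = 52.5 × (1/2)^6.2321 = 52.5 × 0.013303 ≈ 0.69843 nM.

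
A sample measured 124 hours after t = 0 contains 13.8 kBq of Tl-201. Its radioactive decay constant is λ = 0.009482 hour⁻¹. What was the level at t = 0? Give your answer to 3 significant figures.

t½ = ln 2 / λ = 0.69315 / 0.009482 ≈ 73.101 hours.
Number of half-lives elapsed: n = 124/73.101 ≈ 1.6963.
A₀ = A × 2^n = 13.8 × 2^1.6963 = 13.8 × 3.2406 ≈ 44.721 kBq.

44.7 kBq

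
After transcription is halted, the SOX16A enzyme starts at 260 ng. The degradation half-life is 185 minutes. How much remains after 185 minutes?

Elapsed time is 1 half-life (185/185).
Each half-life halves the amount: 260 × (1/2)^1 = 260/2 = 130 ng.

130 ng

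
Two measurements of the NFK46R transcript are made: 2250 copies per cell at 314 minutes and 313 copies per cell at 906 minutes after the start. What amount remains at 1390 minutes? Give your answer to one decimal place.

Over Δt = 906 − 314 = 592 minutes, the level fell by a factor of 2250/313 ≈ 7.1885.
n = log₂(7.1885) ≈ 2.8457 half-lives, so t½ = 592/2.8457 ≈ 208.03 minutes.
From t = 906 to t = 1390: 313 × (1/2)^((1390−906)/208.03) ≈ 62.4 copies per cell.

62.4 copies per cell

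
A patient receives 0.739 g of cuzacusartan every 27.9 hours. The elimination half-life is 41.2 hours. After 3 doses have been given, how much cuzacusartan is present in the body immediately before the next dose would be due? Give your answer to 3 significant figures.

The 3 doses were given 83.7, 55.8, 27.9 hours ago.
Total = 0.739·(1/2)^(83.7/41.2) + 0.739·(1/2)^(55.8/41.2) + 0.739·(1/2)^(27.9/41.2)
      = 0.18075 + 0.28903 + 0.46216 ≈ 0.93194 g.

0.932 g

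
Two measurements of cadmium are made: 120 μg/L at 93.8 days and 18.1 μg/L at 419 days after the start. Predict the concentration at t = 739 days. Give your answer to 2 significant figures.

2.8 μg/L

Over Δt = 419 − 93.8 = 325.2 days, the level fell by a factor of 120/18.1 ≈ 6.6298.
n = log₂(6.6298) ≈ 2.729 half-lives, so t½ = 325.2/2.729 ≈ 119.17 days.
From t = 419 to t = 739: 18.1 × (1/2)^((739−419)/119.17) ≈ 2.8139 μg/L.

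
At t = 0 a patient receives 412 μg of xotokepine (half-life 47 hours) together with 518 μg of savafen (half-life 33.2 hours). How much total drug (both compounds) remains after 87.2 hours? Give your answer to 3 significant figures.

198 μg

xotokepine: 412 × (1/2)^(87.2/47) = 412 × (1/2)^1.8553 ≈ 113.87 μg.
savafen: 518 × (1/2)^(87.2/33.2) = 518 × (1/2)^2.6265 ≈ 83.883 μg.
Total = 113.87 + 83.883 ≈ 197.75 μg.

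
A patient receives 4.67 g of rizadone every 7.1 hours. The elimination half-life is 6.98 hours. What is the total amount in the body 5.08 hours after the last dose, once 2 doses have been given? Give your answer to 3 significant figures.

The 2 doses were given 12.18, 5.08 hours ago.
Total = 4.67·(1/2)^(12.18/6.98) + 4.67·(1/2)^(5.08/6.98)
      = 1.3932 + 2.8199 ≈ 4.2131 g.

4.21 g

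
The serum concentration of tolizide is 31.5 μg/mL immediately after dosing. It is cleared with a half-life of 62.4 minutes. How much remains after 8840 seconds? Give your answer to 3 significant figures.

Convert the elapsed time: 8840 seconds = 147.333 minutes.
Number of half-lives: n = 147.333/62.4 ≈ 2.3611.
Remaining = 31.5 × (1/2)^2.3611 = 31.5 × 0.19464 ≈ 6.1312 μg/mL.

6.13 μg/mL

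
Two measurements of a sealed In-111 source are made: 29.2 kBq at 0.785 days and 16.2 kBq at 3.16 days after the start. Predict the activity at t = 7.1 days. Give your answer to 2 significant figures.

Over Δt = 3.16 − 0.785 = 2.375 days, the level fell by a factor of 29.2/16.2 ≈ 1.8025.
n = log₂(1.8025) ≈ 0.84997 half-lives, so t½ = 2.375/0.84997 ≈ 2.7942 days.
From t = 3.16 to t = 7.1: 16.2 × (1/2)^((7.1−3.16)/2.7942) ≈ 6.096 kBq.

6.1 kBq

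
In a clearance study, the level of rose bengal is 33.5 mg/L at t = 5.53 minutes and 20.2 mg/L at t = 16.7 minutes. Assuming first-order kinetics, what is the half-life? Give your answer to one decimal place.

Over Δt = 16.7 − 5.53 = 11.17 minutes, the level fell by a factor of 33.5/20.2 ≈ 1.6584.
n = log₂(1.6584) ≈ 0.72981 half-lives, so t½ = 11.17/0.72981 ≈ 15.305 minutes.

15.3 minutes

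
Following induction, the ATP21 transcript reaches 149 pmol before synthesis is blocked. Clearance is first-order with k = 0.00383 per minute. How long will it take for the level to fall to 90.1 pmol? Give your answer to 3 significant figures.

131 minutes

t½ = ln 2 / k = 0.69315 / 0.00383 ≈ 180.98 minutes.
Fraction remaining = 90.1/149 ≈ 0.6047.
n = log₂(149/90.1) = ln(1.6537)/ln 2 ≈ 0.72571 half-lives.
t = n × t½ = 0.72571 × 180.98 ≈ 131.34 minutes.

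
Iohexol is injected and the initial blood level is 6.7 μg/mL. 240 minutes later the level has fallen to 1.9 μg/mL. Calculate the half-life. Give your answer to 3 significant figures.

A/A₀ = 1.9/6.7 ≈ 0.28358.
n = log₂(3.5263) ≈ 1.8182 half-lives elapsed in 240 minutes.
t½ = 240/1.8182 ≈ 132 minutes.

132 minutes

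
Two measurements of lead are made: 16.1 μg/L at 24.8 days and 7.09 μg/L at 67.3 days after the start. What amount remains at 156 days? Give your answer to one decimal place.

Over Δt = 67.3 − 24.8 = 42.5 days, the level fell by a factor of 16.1/7.09 ≈ 2.2708.
n = log₂(2.2708) ≈ 1.1832 half-lives, so t½ = 42.5/1.1832 ≈ 35.919 days.
From t = 67.3 to t = 156: 7.09 × (1/2)^((156−67.3)/35.919) ≈ 1.2802 μg/L.

1.3 μg/L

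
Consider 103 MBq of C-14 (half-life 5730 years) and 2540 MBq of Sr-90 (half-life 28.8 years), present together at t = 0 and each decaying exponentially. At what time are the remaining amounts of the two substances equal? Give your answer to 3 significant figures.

134 years

Set 103·(1/2)^(t/5730) = 2540·(1/2)^(t/28.8).
Taking log₂: log₂(103/2540) = t·(1/5730 − 1/28.8).
log₂(0.040551) = -4.6241; 1/5730 − 1/28.8 = -0.034548.
t = -4.6241 / -0.034548 ≈ 133.85 years.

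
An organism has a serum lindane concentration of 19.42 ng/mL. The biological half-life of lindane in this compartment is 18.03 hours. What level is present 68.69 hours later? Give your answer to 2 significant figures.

1.4 ng/mL

Number of half-lives: n = 68.69/18.03 ≈ 3.8098.
Remaining = 19.42 × (1/2)^3.8098 = 19.42 × 0.07131 ≈ 1.3848 ng/mL.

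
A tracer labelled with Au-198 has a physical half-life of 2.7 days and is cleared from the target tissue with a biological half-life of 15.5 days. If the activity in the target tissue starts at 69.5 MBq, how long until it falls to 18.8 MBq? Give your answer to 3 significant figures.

4.34 days

1/t_eff = 1/t_phys + 1/t_biol = 1/2.7 + 1/15.5 = 0.43489 per day.
t_eff = 2.7 × 15.5 / (2.7 + 15.5) ≈ 2.2995 days.
n = log₂(69.5/18.8) ≈ 1.8863; t = 1.8863 × 2.2995 ≈ 4.3374 days.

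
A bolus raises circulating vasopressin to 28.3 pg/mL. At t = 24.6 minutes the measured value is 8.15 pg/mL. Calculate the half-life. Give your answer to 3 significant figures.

A/A₀ = 8.15/28.3 ≈ 0.28799.
n = log₂(3.4724) ≈ 1.7959 half-lives elapsed in 24.6 minutes.
t½ = 24.6/1.7959 ≈ 13.698 minutes.

13.7 minutes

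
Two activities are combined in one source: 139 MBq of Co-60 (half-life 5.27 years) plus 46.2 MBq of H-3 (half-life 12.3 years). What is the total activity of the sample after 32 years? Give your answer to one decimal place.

Co-60: 139 × (1/2)^(32/5.27) = 139 × (1/2)^6.0721 ≈ 2.066 MBq.
H-3: 46.2 × (1/2)^(32/12.3) = 46.2 × (1/2)^2.6016 ≈ 7.6116 MBq.
Total = 2.066 + 7.6116 ≈ 9.6776 MBq.

9.7 MBq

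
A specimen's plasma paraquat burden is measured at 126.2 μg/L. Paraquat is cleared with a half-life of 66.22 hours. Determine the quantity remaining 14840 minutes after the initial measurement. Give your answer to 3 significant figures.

9.48 μg/L

Convert the elapsed time: 14840 minutes = 247.333 hours.
Number of half-lives: n = 247.333/66.22 ≈ 3.735.
Remaining = 126.2 × (1/2)^3.735 = 126.2 × 0.075101 ≈ 9.4777 μg/L.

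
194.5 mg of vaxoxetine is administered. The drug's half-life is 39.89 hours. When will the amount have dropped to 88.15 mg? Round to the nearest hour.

46 hours

Fraction remaining = 88.15/194.5 ≈ 0.45321.
n = log₂(194.5/88.15) = ln(2.2065)/ln 2 ≈ 1.1417 half-lives.
t = n × t½ = 1.1417 × 39.89 ≈ 45.544 hours.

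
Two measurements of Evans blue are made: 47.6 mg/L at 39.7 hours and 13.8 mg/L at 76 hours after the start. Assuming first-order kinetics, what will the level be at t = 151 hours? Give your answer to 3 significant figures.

Over Δt = 76 − 39.7 = 36.3 hours, the level fell by a factor of 47.6/13.8 ≈ 3.4493.
n = log₂(3.4493) ≈ 1.7863 half-lives, so t½ = 36.3/1.7863 ≈ 20.321 hours.
From t = 76 to t = 151: 13.8 × (1/2)^((151−76)/20.321) ≈ 1.0687 mg/L.

1.07 mg/L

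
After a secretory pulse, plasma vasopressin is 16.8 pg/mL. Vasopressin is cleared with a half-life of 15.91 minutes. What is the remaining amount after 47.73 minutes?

Elapsed time is 3 half-lives (47.73/15.91).
Each half-life halves the amount: 16.8 × (1/2)^3 = 16.8/8 = 2.1 pg/mL.

2.1 pg/mL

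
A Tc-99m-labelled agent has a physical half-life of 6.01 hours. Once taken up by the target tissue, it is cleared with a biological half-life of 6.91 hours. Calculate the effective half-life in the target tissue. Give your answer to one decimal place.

3.2 hours

1/t_eff = 1/t_phys + 1/t_biol = 1/6.01 + 1/6.91 = 0.31111 per hour.
t_eff = 6.01 × 6.91 / (6.01 + 6.91) ≈ 3.2143 hours.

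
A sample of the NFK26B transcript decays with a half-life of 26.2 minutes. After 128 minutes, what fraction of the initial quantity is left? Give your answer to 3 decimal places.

0.034

n = 128/26.2 ≈ 4.8855 half-lives.
Fraction remaining = (1/2)^4.8855 ≈ 0.033831.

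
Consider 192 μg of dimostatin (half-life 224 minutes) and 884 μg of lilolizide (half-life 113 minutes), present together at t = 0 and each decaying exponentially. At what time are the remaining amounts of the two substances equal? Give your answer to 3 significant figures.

502 minutes

Set 192·(1/2)^(t/224) = 884·(1/2)^(t/113).
Taking log₂: log₂(192/884) = t·(1/224 − 1/113).
log₂(0.21719) = -2.2029; 1/224 − 1/113 = -0.0043853.
t = -2.2029 / -0.0043853 ≈ 502.35 minutes.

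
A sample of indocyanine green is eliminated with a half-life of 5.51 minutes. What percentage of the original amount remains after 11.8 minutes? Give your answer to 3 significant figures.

n = 11.8/5.51 ≈ 2.1416 half-lives.
Fraction remaining = (1/2)^2.1416 ≈ 0.22663, i.e. 22.663%.

22.7%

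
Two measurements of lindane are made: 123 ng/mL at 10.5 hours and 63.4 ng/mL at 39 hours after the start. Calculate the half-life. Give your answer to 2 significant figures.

Over Δt = 39 − 10.5 = 28.5 hours, the level fell by a factor of 123/63.4 ≈ 1.9401.
n = log₂(1.9401) ≈ 0.9561 half-lives, so t½ = 28.5/0.9561 ≈ 29.808 hours.

30 hours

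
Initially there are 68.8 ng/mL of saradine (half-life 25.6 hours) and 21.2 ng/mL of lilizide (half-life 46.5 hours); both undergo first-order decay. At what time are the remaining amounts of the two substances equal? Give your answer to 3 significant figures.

96.7 hours

Set 68.8·(1/2)^(t/25.6) = 21.2·(1/2)^(t/46.5).
Taking log₂: log₂(68.8/21.2) = t·(1/25.6 − 1/46.5).
log₂(3.2453) = 1.6983; 1/25.6 − 1/46.5 = 0.017557.
t = 1.6983 / 0.017557 ≈ 96.732 hours.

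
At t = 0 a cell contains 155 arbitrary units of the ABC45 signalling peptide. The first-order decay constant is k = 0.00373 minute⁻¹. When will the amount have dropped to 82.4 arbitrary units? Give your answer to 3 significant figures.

169 minutes

t½ = ln 2 / k = 0.69315 / 0.00373 ≈ 185.83 minutes.
Fraction remaining = 82.4/155 ≈ 0.53161.
n = log₂(155/82.4) = ln(1.8811)/ln 2 ≈ 0.91155 half-lives.
t = n × t½ = 0.91155 × 185.83 ≈ 169.39 minutes.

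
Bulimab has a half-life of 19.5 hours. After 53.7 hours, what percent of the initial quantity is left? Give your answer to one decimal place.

n = 53.7/19.5 ≈ 2.7538 half-lives.
Fraction remaining = (1/2)^2.7538 ≈ 0.14826, i.e. 14.826%.

14.8%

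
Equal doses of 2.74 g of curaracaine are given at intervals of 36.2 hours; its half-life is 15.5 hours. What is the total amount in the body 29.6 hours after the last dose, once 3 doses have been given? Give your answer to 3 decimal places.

The 3 doses were given 102, 65.8, 29.6 hours ago.
Total = 2.74·(1/2)^(102/15.5) + 2.74·(1/2)^(65.8/15.5) + 2.74·(1/2)^(29.6/15.5)
      = 0.028627 + 0.14449 + 0.72926 ≈ 0.90237 g.

0.902 g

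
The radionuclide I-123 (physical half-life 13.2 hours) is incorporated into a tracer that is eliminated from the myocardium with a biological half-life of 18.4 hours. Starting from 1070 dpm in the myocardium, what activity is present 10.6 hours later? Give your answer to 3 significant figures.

1/t_eff = 1/t_phys + 1/t_biol = 1/13.2 + 1/18.4 = 0.13011 per hour.
t_eff = 13.2 × 18.4 / (13.2 + 18.4) ≈ 7.6861 hours.
Remaining = 1070 × (1/2)^(10.6/7.6861) = 1070 × (1/2)^1.3791 ≈ 411.37 dpm.

411 dpm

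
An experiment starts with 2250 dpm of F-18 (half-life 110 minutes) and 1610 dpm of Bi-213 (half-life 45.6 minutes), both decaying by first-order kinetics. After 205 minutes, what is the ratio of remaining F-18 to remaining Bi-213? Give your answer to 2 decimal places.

8.66

F-18: 2250 × (1/2)^(205/110) = 2250 × (1/2)^1.8636 ≈ 618.26 dpm.
Bi-213: 1610 × (1/2)^(205/45.6) = 1610 × (1/2)^4.4956 ≈ 71.369 dpm.
Ratio ≈ 618.26 / 71.369 ≈ 8.6629.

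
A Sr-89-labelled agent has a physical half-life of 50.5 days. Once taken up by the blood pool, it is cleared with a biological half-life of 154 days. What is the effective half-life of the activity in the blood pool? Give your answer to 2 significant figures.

1/t_eff = 1/t_phys + 1/t_biol = 1/50.5 + 1/154 = 0.026295 per day.
t_eff = 50.5 × 154 / (50.5 + 154) ≈ 38.029 days.

38 days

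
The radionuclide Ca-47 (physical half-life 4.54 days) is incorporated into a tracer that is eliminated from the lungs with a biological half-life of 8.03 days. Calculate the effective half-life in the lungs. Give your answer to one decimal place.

1/t_eff = 1/t_phys + 1/t_biol = 1/4.54 + 1/8.03 = 0.3448 per day.
t_eff = 4.54 × 8.03 / (4.54 + 8.03) ≈ 2.9003 days.

2.9 days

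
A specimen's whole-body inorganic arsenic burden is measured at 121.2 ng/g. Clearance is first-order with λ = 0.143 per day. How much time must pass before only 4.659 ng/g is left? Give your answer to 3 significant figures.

22.8 days

t½ = ln 2 / λ = 0.69315 / 0.143 ≈ 4.8472 days.
Fraction remaining = 4.659/121.2 ≈ 0.038441.
n = log₂(121.2/4.659) = ln(26.014)/ln 2 ≈ 4.7012 half-lives.
t = n × t½ = 4.7012 × 4.8472 ≈ 22.788 days.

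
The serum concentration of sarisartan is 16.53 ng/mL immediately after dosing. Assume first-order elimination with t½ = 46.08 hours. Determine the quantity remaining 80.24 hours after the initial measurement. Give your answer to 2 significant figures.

Number of half-lives: n = 80.24/46.08 ≈ 1.7413.
Remaining = 16.53 × (1/2)^1.7413 = 16.53 × 0.2991 ≈ 4.9441 ng/mL.

4.9 ng/mL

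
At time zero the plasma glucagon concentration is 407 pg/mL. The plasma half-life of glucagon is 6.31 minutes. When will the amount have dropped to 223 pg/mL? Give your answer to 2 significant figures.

5.5 minutes

Fraction remaining = 223/407 ≈ 0.54791.
n = log₂(407/223) = ln(1.8251)/ln 2 ≈ 0.86799 half-lives.
t = n × t½ = 0.86799 × 6.31 ≈ 5.477 minutes.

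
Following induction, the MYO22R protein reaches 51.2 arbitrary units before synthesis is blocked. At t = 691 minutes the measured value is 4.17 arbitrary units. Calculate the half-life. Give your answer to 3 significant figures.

191 minutes

A/A₀ = 4.17/51.2 ≈ 0.081445.
n = log₂(12.278) ≈ 3.618 half-lives elapsed in 691 minutes.
t½ = 691/3.618 ≈ 190.99 minutes.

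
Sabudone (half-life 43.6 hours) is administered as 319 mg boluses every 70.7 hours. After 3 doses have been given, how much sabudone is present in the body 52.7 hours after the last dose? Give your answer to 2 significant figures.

The 3 doses were given 194.1, 123.4, 52.7 hours ago.
Total = 319·(1/2)^(194.1/43.6) + 319·(1/2)^(123.4/43.6) + 319·(1/2)^(52.7/43.6)
      = 14.577 + 44.853 + 138.02 ≈ 197.45 mg.

200 mg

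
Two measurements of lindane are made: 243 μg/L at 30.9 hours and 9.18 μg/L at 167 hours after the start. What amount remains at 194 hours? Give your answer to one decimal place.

4.8 μg/L

Over Δt = 167 − 30.9 = 136.1 hours, the level fell by a factor of 243/9.18 ≈ 26.471.
n = log₂(26.471) ≈ 4.7263 half-lives, so t½ = 136.1/4.7263 ≈ 28.796 hours.
From t = 167 to t = 194: 9.18 × (1/2)^((194−167)/28.796) ≈ 4.7928 μg/L.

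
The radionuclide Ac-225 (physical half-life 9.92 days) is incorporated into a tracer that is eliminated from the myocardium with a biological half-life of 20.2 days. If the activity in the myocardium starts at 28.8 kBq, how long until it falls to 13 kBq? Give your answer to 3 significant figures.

7.63 days

1/t_eff = 1/t_phys + 1/t_biol = 1/9.92 + 1/20.2 = 0.15031 per day.
t_eff = 9.92 × 20.2 / (9.92 + 20.2) ≈ 6.6529 days.
n = log₂(28.8/13) ≈ 1.1476; t = 1.1476 × 6.6529 ≈ 7.6345 days.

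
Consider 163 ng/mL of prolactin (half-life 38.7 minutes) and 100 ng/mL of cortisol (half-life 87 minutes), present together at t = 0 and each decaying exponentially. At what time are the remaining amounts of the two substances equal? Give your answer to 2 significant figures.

49 minutes

Set 163·(1/2)^(t/38.7) = 100·(1/2)^(t/87).
Taking log₂: log₂(163/100) = t·(1/38.7 − 1/87).
log₂(1.63) = 0.70487; 1/38.7 − 1/87 = 0.014346.
t = 0.70487 / 0.014346 ≈ 49.135 minutes.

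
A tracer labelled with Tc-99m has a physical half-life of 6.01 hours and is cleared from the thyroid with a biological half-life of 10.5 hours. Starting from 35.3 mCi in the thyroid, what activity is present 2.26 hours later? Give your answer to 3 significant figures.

23.4 mCi

1/t_eff = 1/t_phys + 1/t_biol = 1/6.01 + 1/10.5 = 0.26163 per hour.
t_eff = 6.01 × 10.5 / (6.01 + 10.5) ≈ 3.8222 hours.
Remaining = 35.3 × (1/2)^(2.26/3.8222) = 35.3 × (1/2)^0.59128 ≈ 23.431 mCi.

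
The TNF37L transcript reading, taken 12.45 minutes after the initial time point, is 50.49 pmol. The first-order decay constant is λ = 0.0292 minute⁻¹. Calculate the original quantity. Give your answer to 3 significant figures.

t½ = ln 2 / λ = 0.69315 / 0.0292 ≈ 23.738 minutes.
Number of half-lives elapsed: n = 12.45/23.738 ≈ 0.52448.
A₀ = A × 2^n = 50.49 × 2^0.52448 = 50.49 × 1.4384 ≈ 72.625 pmol.

72.6 pmol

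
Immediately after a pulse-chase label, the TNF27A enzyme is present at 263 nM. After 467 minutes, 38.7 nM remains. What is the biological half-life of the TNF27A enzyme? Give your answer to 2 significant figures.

170 minutes

A/A₀ = 38.7/263 ≈ 0.14715.
n = log₂(6.7959) ≈ 2.7647 half-lives elapsed in 467 minutes.
t½ = 467/2.7647 ≈ 168.92 minutes.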